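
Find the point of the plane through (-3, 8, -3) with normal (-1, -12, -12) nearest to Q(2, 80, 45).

(-3, 20, -15)

The perpendicular from Q has direction n = (-1, -12, -12): r = (2, 80, 45) + μ(-1, -12, -12).
Substitute into the plane: n·(Q + μn) = -57 gives -1502 + 289μ = -57, so μ = 5.
Foot = (2, 80, 45) + 5·(-1, -12, -12) = (-3, 20, -15).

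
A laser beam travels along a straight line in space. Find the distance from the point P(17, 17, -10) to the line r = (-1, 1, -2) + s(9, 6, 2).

Direction vector d = (9, 6, 2).
AP = (18, 16, -8), and AP × d = (80, -108, -36).
|AP × d|² = 19360 and |d|² = 121, so the distance is √(19360/121) = √160 = 4√10.

4√10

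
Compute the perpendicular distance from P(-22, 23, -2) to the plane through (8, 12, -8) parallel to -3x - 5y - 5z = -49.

Parallel planes share the normal n = (-3, -5, -5); since (8, 12, -8) lies on the plane, its equation is -3x - 5y - 5z = -44.
Then n·(-22, 23, -2) - (-44) = 5.
|n| = √(9 + 25 + 25) = √59, so the distance is |5|/√59 = 5√59/59.

5/√59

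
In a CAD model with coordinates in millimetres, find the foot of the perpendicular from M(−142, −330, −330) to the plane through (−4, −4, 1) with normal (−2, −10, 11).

(-2144/15, -1004/3, -4873/15)

n = (−2, −10, 11), |n|² = 225, and n·M − 59 = -105.
t = -105/225 = -7/15, so the foot is M − t·n = (−142, −330, −330) − (-7/15)·(−2, −10, 11) = (−2144/15, −1004/3, −4873/15).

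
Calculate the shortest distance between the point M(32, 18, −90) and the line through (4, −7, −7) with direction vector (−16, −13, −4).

Direction vector d = (−16, −13, −4).
AP = (28, 25, −83); AP·d = -441, |AP|² = 8298, |d|² = 441.
distance² = |AP|² − (AP·d)²/|d|² = 8298 − 194481/441 = 7857, so the distance is 9√97.

9√97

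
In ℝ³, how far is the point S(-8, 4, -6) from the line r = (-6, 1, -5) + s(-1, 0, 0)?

√10

Direction vector d = (-1, 0, 0).
AP = (-2, 3, -1), and AP × d = (0, 1, 3).
|AP × d|² = 10 and |d|² = 1, so the distance is √10.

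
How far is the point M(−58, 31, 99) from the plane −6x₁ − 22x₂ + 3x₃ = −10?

d = |(-6)·(-58) + (-22)·31 + 3·99 − (-10)| / √(36 + 484 + 9) = |-27| / 23 = 27/23.

27/23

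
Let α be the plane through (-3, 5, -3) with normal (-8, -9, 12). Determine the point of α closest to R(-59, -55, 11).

n = (-8, -9, 12), |n|² = 289, and n·R − (-57) = 1156.
t = 1156/289 = 4, so the foot is R − t·n = (-59, -55, 11) − 4·(-8, -9, 12) = (-27, -19, -37).

(-27, -19, -37)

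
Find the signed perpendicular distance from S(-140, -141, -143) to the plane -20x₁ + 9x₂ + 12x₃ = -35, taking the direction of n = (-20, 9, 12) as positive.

-6

n·S − (-35) = -150.
|n| = 25, so the signed distance is -150/25 = -6.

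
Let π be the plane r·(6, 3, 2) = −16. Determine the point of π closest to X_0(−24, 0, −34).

(0, 12, -26)

The perpendicular from X_0 has direction n = (6, 3, 2): r = (−24, 0, −34) + λ(6, 3, 2).
Substitute into the plane: n·(X_0 + λn) = -16 gives -212 + 49λ = -16, so λ = 4.
Foot = (−24, 0, −34) + 4·(6, 3, 2) = (0, 12, −26).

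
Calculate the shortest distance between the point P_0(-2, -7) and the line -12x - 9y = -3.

6

d = |(-12)·(-2) + (-9)·(-7) − (-3)| / √(144 + 81) = |90|/15 = 6.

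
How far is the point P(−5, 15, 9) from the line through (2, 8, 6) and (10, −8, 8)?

√26

A direction vector is d = (8, −16, 2).
AP = (−7, 7, 3); AP·d = -162, |AP|² = 107, |d|² = 324.
distance² = |AP|² − (AP·d)²/|d|² = 107 − 26244/324 = 26, so the distance is √26.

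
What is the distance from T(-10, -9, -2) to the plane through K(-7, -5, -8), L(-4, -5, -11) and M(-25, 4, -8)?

5/√6

KL = (3, 0, -3) and KM = (-18, 9, 0), so a normal is n = KL × KM = (27, 54, 27).
n = (27, 54, 27); n·P − (-675) = -135; |n| = 27√6; distance = 135/(27√6) = 5/√6.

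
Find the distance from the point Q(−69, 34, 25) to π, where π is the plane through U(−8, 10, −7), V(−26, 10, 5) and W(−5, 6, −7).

UV = (−18, 0, 12) and UW = (3, −4, 0), so a normal is n = UV × UW = (48, 36, 72).
Then n·(−69, 34, 25) − (−528) = 240.
|n| = √(2304 + 1296 + 5184) = 12√61, so the distance is |240|/(12√61) = 20/√61.

20/√61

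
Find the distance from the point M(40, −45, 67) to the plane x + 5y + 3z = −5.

21/√35

Normal vector n = (1, 5, 3), and n·(40, −45, 67) − (−5) = 21.
|n| = √(1 + 25 + 9) = √35, so the distance is |21|/√35 = 21/√35.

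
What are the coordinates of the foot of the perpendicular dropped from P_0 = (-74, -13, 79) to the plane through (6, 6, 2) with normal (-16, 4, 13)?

n = (-16, 4, 13), |n|² = 441, and n·P_0 − (-46) = 2205.
t = 2205/441 = 5, so the foot is P_0 − t·n = (-74, -13, 79) − 5·(-16, 4, 13) = (6, -33, 14).

(6, -33, 14)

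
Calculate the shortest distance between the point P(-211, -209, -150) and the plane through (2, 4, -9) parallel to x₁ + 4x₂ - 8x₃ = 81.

7

Parallel planes share the normal n = (1, 4, -8); since (2, 4, -9) lies on the plane, its equation is x₁ + 4x₂ - 8x₃ = 90.
Then n·(-211, -209, -150) - 90 = 63.
|n| = √(1 + 16 + 64) = 9, so the distance is |63|/9 = 7.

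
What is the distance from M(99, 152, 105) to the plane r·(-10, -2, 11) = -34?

Normal vector n = (-10, -2, 11), and n·(99, 152, 105) - (-34) = -105.
|n| = √(100 + 4 + 121) = 15, so the distance is |-105|/15 = 7.

7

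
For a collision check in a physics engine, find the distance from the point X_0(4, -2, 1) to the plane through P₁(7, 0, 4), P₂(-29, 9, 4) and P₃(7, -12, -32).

21/13

P₁P₂ = (-36, 9, 0) and P₁P₃ = (0, -12, -36), so a normal is n = P₁P₂ × P₁P₃ = (-324, -1296, 432).
n = (-324, -1296, 432); n·P − (-540) = 2268; |n| = 1404; distance = 2268/1404 = 21/13.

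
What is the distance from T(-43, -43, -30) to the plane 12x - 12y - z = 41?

11/17

n = (12, -12, -1); n·P − 41 = -11; |n| = 17; distance = 11/17.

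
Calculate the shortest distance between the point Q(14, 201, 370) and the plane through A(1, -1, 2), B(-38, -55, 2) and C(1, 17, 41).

AB = (-39, -54, 0) and AC = (0, 18, 39), so a normal is n = AB × AC = (-2106, 1521, -702).
Then n·(14, 201, 370) - (-5031) = 21528.
|n| = √(4435236 + 2313441 + 492804) = 2691, so the distance is |21528|/2691 = 8.

8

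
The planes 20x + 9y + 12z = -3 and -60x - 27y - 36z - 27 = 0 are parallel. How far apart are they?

Divide the second equation by -3 to match normals: 20x + 9y + 12z = -9.
With common normal n = (20, 9, 12) (|n| = 25), the distance is |(-3) − (-9)|/|n| = 6/25.

6/25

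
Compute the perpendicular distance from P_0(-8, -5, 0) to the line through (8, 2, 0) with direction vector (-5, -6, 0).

√61

Direction vector d = (-5, -6, 0).
AP = (-16, -7, 0), and AP × d = (0, 0, 61).
|AP × d|² = 3721 and |d|² = 61, so the distance is √(3721/61) = √61.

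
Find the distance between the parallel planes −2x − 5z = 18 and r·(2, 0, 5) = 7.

25√29/29

Divide the second equation by -1 to match normals: −2x − 5z = -7.
With common normal n = (−2, 0, −5) (|n| = √29), the distance is |18 − (-7)|/|n| = 25/√29.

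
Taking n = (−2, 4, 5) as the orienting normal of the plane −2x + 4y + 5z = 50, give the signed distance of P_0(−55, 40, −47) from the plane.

-√5

n·P_0 − 50 = -15.
|n| = 3√5, so the signed distance is -√5.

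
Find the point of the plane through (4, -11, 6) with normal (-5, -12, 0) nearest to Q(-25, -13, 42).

The perpendicular from Q has direction n = (-5, -12, 0): r = (-25, -13, 42) + μ(-5, -12, 0).
Substitute into the plane: n·(Q + μn) = 112 gives 281 + 169μ = 112, so μ = -1.
Foot = (-25, -13, 42) + (-1)·(-5, -12, 0) = (-20, -1, 42).

(-20, -1, 42)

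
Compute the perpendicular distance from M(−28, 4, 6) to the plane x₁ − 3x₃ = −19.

Normal vector n = (1, 0, −3), and n·(−28, 4, 6) − (−19) = −27.
|n| = √(1 + 0 + 9) = √10, so the distance is |-27|/√10 = 27/√10.

27√10/10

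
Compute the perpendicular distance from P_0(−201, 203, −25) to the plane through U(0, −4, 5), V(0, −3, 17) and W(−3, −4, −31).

6

UV = (0, 1, 12) and UW = (−3, 0, −36), so a normal is n = UV × UW = (−36, −36, 3).
Then n·(−201, 203, −25) − 159 = −306.
|n| = √(1296 + 1296 + 9) = 51, so the distance is |-306|/51 = 6.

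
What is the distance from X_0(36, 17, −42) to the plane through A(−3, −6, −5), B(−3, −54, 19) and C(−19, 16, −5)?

1

AB = (0, −48, 24) and AC = (−16, 22, 0), so a normal is n = AB × AC = (−528, −384, −768).
n = (−528, −384, −768); n·P − 7728 = -1008; |n| = 1008; distance = 1008/1008 = 1.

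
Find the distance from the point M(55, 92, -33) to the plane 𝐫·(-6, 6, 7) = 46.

n = (-6, 6, 7); n·P − 46 = -55; |n| = 11; distance = 55/11 = 5.

5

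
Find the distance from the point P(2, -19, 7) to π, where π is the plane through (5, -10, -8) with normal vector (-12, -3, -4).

The plane has equation n·(r − (5, -10, -8)) = 0, i.e. n·r = 2.
n = (-12, -3, -4); n·P − 2 = 3; |n| = 13; distance = 3/13.

3/13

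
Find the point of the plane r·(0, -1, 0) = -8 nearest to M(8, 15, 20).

(8, 8, 20)

n = (0, -1, 0), |n|² = 1, and n·M − (-8) = -7.
t = -7/1 = -7, so the foot is M − t·n = (8, 15, 20) − (-7)·(0, -1, 0) = (8, 8, 20).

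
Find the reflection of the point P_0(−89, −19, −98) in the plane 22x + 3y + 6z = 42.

(131, 11, -38)

With n = (22, 3, 6), the signed offset is (n·P_0 − 42)/|n|² = -2645/529 = -5.
P_0' = P_0 − 2t·n = (−89, −19, −98) − (-10)·(22, 3, 6) = (131, 11, −38).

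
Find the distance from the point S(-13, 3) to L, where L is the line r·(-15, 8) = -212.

The normal to the line is n = (-15, 8) with |n| = 17.
|n·S − (-212)| = |219 − (-212)| = 431, so the distance is 431/17.

431/17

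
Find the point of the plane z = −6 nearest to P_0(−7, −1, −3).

(-7, -1, -6)

n = (0, 0, 1), |n|² = 1, and n·P_0 − (-6) = 3.
t = 3/1 = 3, so the foot is P_0 − t·n = (−7, −1, −3) − 3·(0, 0, 1) = (−7, −1, −6).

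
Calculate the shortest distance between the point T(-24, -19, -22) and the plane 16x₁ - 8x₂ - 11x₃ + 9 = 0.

19/21

Normal vector n = (16, -8, -11), and n·(-24, -19, -22) - (-9) = 19.
|n| = √(256 + 64 + 121) = 21, so the distance is |19|/21 = 19/21.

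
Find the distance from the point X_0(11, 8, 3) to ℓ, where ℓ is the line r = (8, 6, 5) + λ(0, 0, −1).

Direction vector d = (0, 0, −1).
AP = (3, 2, −2), and AP × d = (−2, 3, 0).
|AP × d|² = 13 and |d|² = 1, so the distance is √13.

√13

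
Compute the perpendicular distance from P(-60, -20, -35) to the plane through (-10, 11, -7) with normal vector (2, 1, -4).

19√21/21

The plane has equation n·(r − (-10, 11, -7)) = 0, i.e. n·r = 19.
d = |2·(-60) + 1·(-20) + (-4)·(-35) − 19| / √(4 + 1 + 16) = |-19| / √21 = 19/√21.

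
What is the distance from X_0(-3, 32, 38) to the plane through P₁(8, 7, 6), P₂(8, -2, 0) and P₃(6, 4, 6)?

13/√22

P₁P₂ = (0, -9, -6) and P₁P₃ = (-2, -3, 0), so a normal is n = P₁P₂ × P₁P₃ = (-18, 12, -18).
d = |(-18)·(-3) + 12·32 + (-18)·38 − (-168)| / √(324 + 144 + 324) = |-78| / (6√22) = 13√22/22.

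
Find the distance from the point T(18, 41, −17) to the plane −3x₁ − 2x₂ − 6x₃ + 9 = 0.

25/7

Normal vector n = (−3, −2, −6), and n·(18, 41, −17) − (−9) = −25.
|n| = √(9 + 4 + 36) = 7, so the distance is |-25|/7 = 25/7.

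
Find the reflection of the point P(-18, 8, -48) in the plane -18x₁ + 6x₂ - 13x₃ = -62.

n = (-18, 6, -13), |n|² = 529, n·P − (-62) = 1058, so t = 1058/529 = 2.
Foot F = P − 2·n = (18, -4, -22); the reflection is 2F − P = (54, -16, 4).

(54, -16, 4)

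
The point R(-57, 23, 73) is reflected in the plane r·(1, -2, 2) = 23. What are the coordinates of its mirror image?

n = (1, -2, 2), |n|² = 9, n·R − 23 = 20, so t = 20/9.
Foot F = R − (20/9)·n = (-533/9, 247/9, 617/9); the reflection is 2F − R = (-553/9, 287/9, 577/9).

(-553/9, 287/9, 577/9)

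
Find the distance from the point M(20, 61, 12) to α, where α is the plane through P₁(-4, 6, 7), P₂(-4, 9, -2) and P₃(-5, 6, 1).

P₁P₂ = (0, 3, -9) and P₁P₃ = (-1, 0, -6), so a normal is n = P₁P₂ × P₁P₃ = (-18, 9, 3).
d = |(-18)·20 + 9·61 + 3·12 − 147| / √(324 + 81 + 9) = |78| / (3√46) = 13√46/23.

26/√46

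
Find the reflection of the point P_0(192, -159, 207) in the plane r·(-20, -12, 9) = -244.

n = (-20, -12, 9), |n|² = 625, n·P_0 − (-244) = 175, so t = 175/625 = 7/25.
Foot F = P_0 − (7/25)·n = (988/5, -3891/25, 5112/25); the reflection is 2F − P_0 = (1016/5, -3807/25, 5049/25).

(1016/5, -3807/25, 5049/25)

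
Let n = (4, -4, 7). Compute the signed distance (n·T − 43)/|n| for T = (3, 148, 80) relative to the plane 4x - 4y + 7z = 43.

n·T − 43 = -63.
|n| = 9, so the signed distance is -63/9 = -7.

-7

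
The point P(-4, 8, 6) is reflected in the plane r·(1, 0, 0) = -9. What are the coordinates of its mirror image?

(-14, 8, 6)

With n = (1, 0, 0), the signed offset is (n·P − (-9))/|n|² = 5/1 = 5.
P' = P − 2t·n = (-4, 8, 6) − 10·(1, 0, 0) = (-14, 8, 6).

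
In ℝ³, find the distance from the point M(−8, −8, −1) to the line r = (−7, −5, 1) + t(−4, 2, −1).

√14

Direction vector d = (−4, 2, −1).
AP = (−1, −3, −2), and AP × d = (7, 7, −14).
|AP × d|² = 294 and |d|² = 21, so the distance is √(294/21) = √14.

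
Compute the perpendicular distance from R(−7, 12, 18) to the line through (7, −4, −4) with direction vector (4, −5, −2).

6√6

Direction vector d = (4, −5, −2).
AP = (−14, 16, 22), and AP × d = (78, 60, 6).
|AP × d|² = 9720 and |d|² = 45, so the distance is √(9720/45) = √216 = 6√6.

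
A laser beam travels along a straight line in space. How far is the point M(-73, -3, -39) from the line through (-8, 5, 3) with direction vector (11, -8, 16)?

Direction vector d = (11, -8, 16).
AP = (-65, -8, -42), and AP × d = (-464, 578, 608).
|AP × d|² = 919044 and |d|² = 441, so the distance is √(919044/441) = √2084 = 2√521.

2√521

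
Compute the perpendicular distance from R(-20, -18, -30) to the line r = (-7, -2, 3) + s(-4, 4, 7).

Direction vector d = (-4, 4, 7).
AP = (-13, -16, -33), and AP × d = (20, 223, -116).
|AP × d|² = 63585 and |d|² = 81, so the distance is √(63585/81) = √785.

√785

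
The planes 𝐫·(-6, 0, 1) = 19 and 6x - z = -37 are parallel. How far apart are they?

18/√37

Divide the second equation by -1 to match normals: -6x + z = 37.
With common normal n = (-6, 0, 1) (|n| = √37), the distance is |19 − 37|/|n| = 18/√37 = 18√37/37.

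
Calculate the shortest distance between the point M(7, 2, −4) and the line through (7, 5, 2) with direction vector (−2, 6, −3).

Direction vector d = (−2, 6, −3).
AP = (0, −3, −6), and AP × d = (45, 12, −6).
|AP × d|² = 2205 and |d|² = 49, so the distance is √(2205/49) = √45 = 3√5.

3√5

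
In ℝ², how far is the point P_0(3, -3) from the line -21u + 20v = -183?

60/29

The normal to the line is n = (-21, 20) with |n| = 29.
|n·P_0 − (-183)| = |-123 − (-183)| = 60, so the distance is 60/29.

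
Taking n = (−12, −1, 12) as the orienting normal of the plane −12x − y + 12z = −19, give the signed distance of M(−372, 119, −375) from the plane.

-8

n·M − (-19) = -136.
|n| = 17, so the signed distance is -136/17 = -8.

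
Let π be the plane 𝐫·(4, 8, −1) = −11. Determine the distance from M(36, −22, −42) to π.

n = (4, 8, −1); n·P − (-11) = 21; |n| = 9; distance = 21/9 = 7/3.

7/3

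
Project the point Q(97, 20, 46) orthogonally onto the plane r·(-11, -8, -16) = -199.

n = (-11, -8, -16), |n|² = 441, and n·Q − (-199) = -1764.
t = -1764/441 = -4, so the foot is Q − t·n = (97, 20, 46) − (-4)·(-11, -8, -16) = (53, -12, -18).

(53, -12, -18)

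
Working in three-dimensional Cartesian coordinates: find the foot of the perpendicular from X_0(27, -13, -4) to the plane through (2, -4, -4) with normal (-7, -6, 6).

(20, -19, 2)

n = (-7, -6, 6), |n|² = 121, and n·X_0 − (-14) = -121.
t = -121/121 = -1, so the foot is X_0 − t·n = (27, -13, -4) − (-1)·(-7, -6, 6) = (20, -19, 2).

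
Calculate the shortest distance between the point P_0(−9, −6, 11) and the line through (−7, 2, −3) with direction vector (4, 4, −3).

Direction vector d = (4, 4, −3).
AP = (−2, −8, 14), and AP × d = (−32, 50, 24).
|AP × d|² = 4100 and |d|² = 41, so the distance is √(4100/41) = √100 = 10.

10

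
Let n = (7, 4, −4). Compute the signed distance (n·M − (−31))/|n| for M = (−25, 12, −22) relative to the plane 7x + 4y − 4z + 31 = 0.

n·M − (-31) = -8.
|n| = 9, so the signed distance is -8/9.

-8/9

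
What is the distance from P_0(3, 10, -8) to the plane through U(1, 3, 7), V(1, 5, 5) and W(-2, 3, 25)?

2√38/19

UV = (0, 2, -2) and UW = (-3, 0, 18), so a normal is n = UV × UW = (36, 6, 6).
d = |36·3 + 6·10 + 6·(-8) − 96| / √(1296 + 36 + 36) = |24| / (6√38) = 4/√38.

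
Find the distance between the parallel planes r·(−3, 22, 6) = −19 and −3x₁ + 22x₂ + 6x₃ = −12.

With common normal n = (−3, 22, 6) (|n| = 23), the distance is |(-19) − (-12)|/|n| = 7/23.

7/23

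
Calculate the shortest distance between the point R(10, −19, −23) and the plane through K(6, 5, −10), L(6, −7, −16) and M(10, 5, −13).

KL = (0, −12, −6) and KM = (4, 0, −3), so a normal is n = KL × KM = (36, −24, 48).
d = |36·10 + (-24)·(-19) + 48·(-23) − (-384)| / √(1296 + 576 + 2304) = |96| / (12√29) = 8/√29.

8√29/29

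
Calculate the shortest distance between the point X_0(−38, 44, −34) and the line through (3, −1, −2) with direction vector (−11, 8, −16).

√761

Direction vector d = (−11, 8, −16).
AP = (−41, 45, −32), and AP × d = (−464, −304, 167).
|AP × d|² = 335601 and |d|² = 441, so the distance is √(335601/441) = √761.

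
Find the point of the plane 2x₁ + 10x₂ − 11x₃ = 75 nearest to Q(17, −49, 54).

n = (2, 10, −11), |n|² = 225, and n·Q − 75 = -1125.
t = -1125/225 = -5, so the foot is Q − t·n = (17, −49, 54) − (-5)·(2, 10, −11) = (27, 1, −1).

(27, 1, -1)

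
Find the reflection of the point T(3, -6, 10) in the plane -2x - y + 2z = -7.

n = (-2, -1, 2), |n|² = 9, n·T − (-7) = 27, so t = 27/9 = 3.
Foot F = T − 3·n = (9, -3, 4); the reflection is 2F − T = (15, 0, -2).

(15, 0, -2)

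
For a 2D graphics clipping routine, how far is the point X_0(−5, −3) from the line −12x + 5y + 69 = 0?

114/13

d = |(-12)·(-5) + 5·(-3) − (-69)| / √(144 + 25) = |114|/13 = 114/13.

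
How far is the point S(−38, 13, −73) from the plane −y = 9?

22

d = |(-1)·13 − 9| / √(0 + 1 + 0) = |-22| / 1 = 22.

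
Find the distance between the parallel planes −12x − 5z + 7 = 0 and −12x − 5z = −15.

Both planes have normal n = (−12, 0, −5), |n| = 13. Any point on the first plane is at distance |(-15) − (-7)|/|n| = 8/13 from the second.

8/13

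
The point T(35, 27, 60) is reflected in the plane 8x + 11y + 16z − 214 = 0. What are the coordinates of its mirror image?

(-13, -39, -36)

n = (8, 11, 16), |n|² = 441, n·T − 214 = 1323, so t = 1323/441 = 3.
Foot F = T − 3·n = (11, −6, 12); the reflection is 2F − T = (−13, −39, −36).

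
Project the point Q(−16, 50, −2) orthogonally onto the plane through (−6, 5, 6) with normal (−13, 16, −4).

The perpendicular from Q has direction n = (−13, 16, −4): r = (−16, 50, −2) + t(−13, 16, −4).
Substitute into the plane: n·(Q + tn) = 134 gives 1016 + 441t = 134, so t = -2.
Foot = (−16, 50, −2) + (-2)·(−13, 16, −4) = (10, 18, 6).

(10, 18, 6)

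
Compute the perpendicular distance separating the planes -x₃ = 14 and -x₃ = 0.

With common normal n = (0, 0, -1) (|n| = 1), the distance is |14 − 0|/|n| = 14/1 = 14.

14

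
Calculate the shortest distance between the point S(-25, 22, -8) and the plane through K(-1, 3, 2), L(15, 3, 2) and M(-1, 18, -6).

KL = (16, 0, 0) and KM = (0, 15, -8), so a normal is n = KL × KM = (0, 128, 240).
Then n·(-25, 22, -8) - 864 = 32.
|n| = √(0 + 16384 + 57600) = 272, so the distance is |32|/272 = 2/17.

2/17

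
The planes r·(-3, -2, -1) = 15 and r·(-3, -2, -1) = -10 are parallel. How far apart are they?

With common normal n = (-3, -2, -1) (|n| = √14), the distance is |15 − (-10)|/|n| = 25/√14 = 25√14/14.

25√14/14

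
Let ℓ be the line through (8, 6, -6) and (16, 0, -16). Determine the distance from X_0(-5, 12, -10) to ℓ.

A direction vector is d = (8, -6, -10).
AP = (-13, 6, -4), and AP × d = (-84, -162, 30).
|AP × d|² = 34200 and |d|² = 200, so the distance is √(34200/200) = √171 = 3√19.

3√19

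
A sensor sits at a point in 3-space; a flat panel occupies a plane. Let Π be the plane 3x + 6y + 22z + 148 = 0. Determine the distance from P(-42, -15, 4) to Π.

20/23

d = |3·(-42) + 6·(-15) + 22·4 − (-148)| / √(9 + 36 + 484) = |20| / 23 = 20/23.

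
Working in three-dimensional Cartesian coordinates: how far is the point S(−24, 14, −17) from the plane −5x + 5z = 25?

√2

d = |(-5)·(-24) + 5·(-17) − 25| / √(25 + 0 + 25) = |10| / (5√2) = √2.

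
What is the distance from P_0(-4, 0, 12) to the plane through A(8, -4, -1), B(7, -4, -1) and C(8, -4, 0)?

4

AB = (-1, 0, 0) and AC = (0, 0, 1), so a normal is n = AB × AC = (0, 1, 0).
n = (0, 1, 0); n·P − (-4) = 4; |n| = 1; distance = 4/1 = 4.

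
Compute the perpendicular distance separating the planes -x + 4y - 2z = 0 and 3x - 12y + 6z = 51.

17√21/21

Divide the second equation by -3 to match normals: -x + 4y - 2z = -17.
Both planes have normal n = (-1, 4, -2), |n| = √21. Any point on the first plane is at distance |(-17) − 0|/|n| = 17/√21 = 17√21/21 from the second.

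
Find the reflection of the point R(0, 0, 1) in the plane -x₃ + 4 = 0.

With n = (0, 0, -1), the signed offset is (n·R − (-4))/|n|² = 3/1 = 3.
R' = R − 2t·n = (0, 0, 1) − 6·(0, 0, -1) = (0, 0, 7).

(0, 0, 7)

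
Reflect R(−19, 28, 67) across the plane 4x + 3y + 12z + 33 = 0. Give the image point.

(-59, -2, -53)

With n = (4, 3, 12), the signed offset is (n·R − (-33))/|n|² = 845/169 = 5.
R' = R − 2t·n = (−19, 28, 67) − 10·(4, 3, 12) = (−59, −2, −53).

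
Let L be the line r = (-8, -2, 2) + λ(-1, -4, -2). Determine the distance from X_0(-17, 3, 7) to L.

Direction vector d = (-1, -4, -2).
AP = (-9, 5, 5), and AP × d = (10, -23, 41).
|AP × d|² = 2310 and |d|² = 21, so the distance is √(2310/21) = √110.

√110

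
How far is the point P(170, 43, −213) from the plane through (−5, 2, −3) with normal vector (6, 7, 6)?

The plane has equation n·(r − (−5, 2, −3)) = 0, i.e. n·r = -34.
Then n·(170, 43, −213) − (−34) = 77.
|n| = √(36 + 49 + 36) = 11, so the distance is |77|/11 = 7.

7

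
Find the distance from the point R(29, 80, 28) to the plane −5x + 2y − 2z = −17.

Normal vector n = (−5, 2, −2), and n·(29, 80, 28) − (−17) = −24.
|n| = √(25 + 4 + 4) = √33, so the distance is |-24|/√33 = 24/√33.

24/√33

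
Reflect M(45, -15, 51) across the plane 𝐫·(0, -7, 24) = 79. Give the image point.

n = (0, -7, 24), |n|² = 625, n·M − 79 = 1250, so t = 1250/625 = 2.
Foot F = M − 2·n = (45, -1, 3); the reflection is 2F − M = (45, 13, -45).

(45, 13, -45)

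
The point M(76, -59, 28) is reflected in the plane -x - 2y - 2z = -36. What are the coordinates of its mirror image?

(728/9, -443/9, 340/9)

With n = (-1, -2, -2), the signed offset is (n·M − (-36))/|n|² = 22/9.
M' = M − 2t·n = (76, -59, 28) − (44/9)·(-1, -2, -2) = (728/9, -443/9, 340/9).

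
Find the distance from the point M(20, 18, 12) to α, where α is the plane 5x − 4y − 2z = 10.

2/√5

Normal vector n = (5, −4, −2), and n·(20, 18, 12) − 10 = −6.
|n| = √(25 + 16 + 4) = 3√5, so the distance is |-6|/(3√5) = 2√5/5.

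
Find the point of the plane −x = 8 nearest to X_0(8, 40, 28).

n = (−1, 0, 0), |n|² = 1, and n·X_0 − 8 = -16.
t = -16/1 = -16, so the foot is X_0 − t·n = (8, 40, 28) − (-16)·(−1, 0, 0) = (−8, 40, 28).

(-8, 40, 28)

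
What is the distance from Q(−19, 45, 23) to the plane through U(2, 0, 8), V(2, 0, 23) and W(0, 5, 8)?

15√29/29

UV = (0, 0, 15) and UW = (−2, 5, 0), so a normal is n = UV × UW = (−75, −30, 0).
Then n·(−19, 45, 23) − (−150) = 225.
|n| = √(5625 + 900 + 0) = 15√29, so the distance is |225|/(15√29) = 15√29/29.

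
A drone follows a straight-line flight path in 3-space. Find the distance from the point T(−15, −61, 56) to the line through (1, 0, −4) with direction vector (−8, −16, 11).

√521

Direction vector d = (−8, −16, 11).
AP = (−16, −61, 60), and AP × d = (289, −304, −232).
|AP × d|² = 229761 and |d|² = 441, so the distance is √(229761/441) = √521.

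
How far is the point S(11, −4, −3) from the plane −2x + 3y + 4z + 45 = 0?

d = |(-2)·11 + 3·(-4) + 4·(-3) − (-45)| / √(4 + 9 + 16) = |-1| / √29 = √29/29.

1/√29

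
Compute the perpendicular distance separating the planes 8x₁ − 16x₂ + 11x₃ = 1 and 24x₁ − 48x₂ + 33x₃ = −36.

13/21

Divide the second equation by 3 to match normals: 8x₁ − 16x₂ + 11x₃ = -12.
With common normal n = (8, −16, 11) (|n| = 21), the distance is |1 − (-12)|/|n| = 13/21.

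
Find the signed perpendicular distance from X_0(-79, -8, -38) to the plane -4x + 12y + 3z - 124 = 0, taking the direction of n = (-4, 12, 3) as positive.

n·X_0 − 124 = -18.
|n| = 13, so the signed distance is -18/13.

-18/13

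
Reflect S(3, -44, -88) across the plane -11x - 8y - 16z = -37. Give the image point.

With n = (-11, -8, -16), the signed offset is (n·S − (-37))/|n|² = 1764/441 = 4.
S' = S − 2t·n = (3, -44, -88) − 8·(-11, -8, -16) = (91, 20, 40).

(91, 20, 40)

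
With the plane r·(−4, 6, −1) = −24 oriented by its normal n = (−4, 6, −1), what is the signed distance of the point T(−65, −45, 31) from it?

-17/√53

n·T − (-24) = -17.
|n| = √53, so the signed distance is -17/√53.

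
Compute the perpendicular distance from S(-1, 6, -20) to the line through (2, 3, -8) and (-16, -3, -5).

A direction vector is d = (-18, -6, 3).
AP = (-3, 3, -12), and AP × d = (-63, 225, 72).
|AP × d|² = 59778 and |d|² = 369, so the distance is √(59778/369) = √162 = 9√2.

9√2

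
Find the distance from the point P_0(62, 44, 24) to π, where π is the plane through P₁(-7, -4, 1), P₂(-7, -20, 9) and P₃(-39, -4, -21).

1/3

P₁P₂ = (0, -16, 8) and P₁P₃ = (-32, 0, -22), so a normal is n = P₁P₂ × P₁P₃ = (352, -256, -512).
n = (352, -256, -512); n·P − (-1952) = 224; |n| = 672; distance = 224/672 = 1/3.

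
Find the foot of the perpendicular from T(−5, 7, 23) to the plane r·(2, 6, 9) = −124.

n = (2, 6, 9), |n|² = 121, and n·T − (-124) = 363.
t = 363/121 = 3, so the foot is T − t·n = (−5, 7, 23) − 3·(2, 6, 9) = (−11, −11, −4).

(-11, -11, -4)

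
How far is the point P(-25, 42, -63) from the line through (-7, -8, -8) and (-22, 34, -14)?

A direction vector is d = (-15, 42, -6).
AP = (-18, 50, -55), and AP × d = (2010, 717, -6).
|AP × d|² = 4554225 and |d|² = 2025, so the distance is √(4554225/2025) = √2249.

√2249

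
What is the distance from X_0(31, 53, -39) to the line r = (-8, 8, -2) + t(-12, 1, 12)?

√2314

Direction vector d = (-12, 1, 12).
AP = (39, 45, -37); AP·d = -867, |AP|² = 4915, |d|² = 289.
distance² = |AP|² − (AP·d)²/|d|² = 4915 − 751689/289 = 2314, so the distance is √2314.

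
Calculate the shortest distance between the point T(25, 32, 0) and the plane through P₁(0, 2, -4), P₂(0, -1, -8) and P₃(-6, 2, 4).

8√41/41

P₁P₂ = (0, -3, -4) and P₁P₃ = (-6, 0, 8), so a normal is n = P₁P₂ × P₁P₃ = (-24, 24, -18).
d = |(-24)·25 + 24·32 + (-18)·0 − 120| / √(576 + 576 + 324) = |48| / (6√41) = 8/√41.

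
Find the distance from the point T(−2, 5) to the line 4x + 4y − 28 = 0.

2√2

d = |4·(-2) + 4·5 − 28| / √(16 + 16) = |-16|/(4√2) = 2√2.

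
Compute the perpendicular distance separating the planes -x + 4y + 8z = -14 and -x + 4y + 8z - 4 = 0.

With common normal n = (-1, 4, 8) (|n| = 9), the distance is |(-14) − 4|/|n| = 18/9 = 2.

2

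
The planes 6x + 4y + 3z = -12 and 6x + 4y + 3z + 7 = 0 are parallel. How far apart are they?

5/√61

With common normal n = (6, 4, 3) (|n| = √61), the distance is |(-12) − (-7)|/|n| = 5/√61 = 5√61/61.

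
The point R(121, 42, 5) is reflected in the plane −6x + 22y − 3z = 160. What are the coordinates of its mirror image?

n = (−6, 22, −3), |n|² = 529, n·R − 160 = 23, so t = 23/529 = 1/23.
Foot F = R − (1/23)·n = (2789/23, 944/23, 118/23); the reflection is 2F − R = (2795/23, 922/23, 121/23).

(2795/23, 922/23, 121/23)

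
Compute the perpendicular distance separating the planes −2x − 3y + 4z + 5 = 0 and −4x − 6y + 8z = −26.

Divide the second equation by 2 to match normals: −2x − 3y + 4z = -13.
With common normal n = (−2, −3, 4) (|n| = √29), the distance is |(-5) − (-13)|/|n| = 8/√29 = 8√29/29.

8√29/29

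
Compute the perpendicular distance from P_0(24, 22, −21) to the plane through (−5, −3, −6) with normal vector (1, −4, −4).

The plane has equation n·(r − (−5, −3, −6)) = 0, i.e. n·r = 31.
n = (1, −4, −4); n·P − 31 = -11; |n| = √33; distance = 11/√33.

√33/3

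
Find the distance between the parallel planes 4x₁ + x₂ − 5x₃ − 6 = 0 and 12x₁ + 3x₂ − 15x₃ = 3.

5√42/42

Divide the second equation by 3 to match normals: 4x₁ + x₂ − 5x₃ = 1.
With common normal n = (4, 1, −5) (|n| = √42), the distance is |6 − 1|/|n| = 5/√42 = 5√42/42.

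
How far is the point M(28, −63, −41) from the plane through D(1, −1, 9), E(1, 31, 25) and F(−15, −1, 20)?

DE = (0, 32, 16) and DF = (−16, 0, 11), so a normal is n = DE × DF = (352, −256, 512).
Then n·(28, −63, −41) − 5216 = −224.
|n| = √(123904 + 65536 + 262144) = 672, so the distance is |-224|/672 = 1/3.

1/3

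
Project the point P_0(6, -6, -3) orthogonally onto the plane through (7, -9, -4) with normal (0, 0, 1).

(6, -6, -4)

n = (0, 0, 1), |n|² = 1, and n·P_0 − (-4) = 1.
t = 1/1 = 1, so the foot is P_0 − t·n = (6, -6, -3) − 1·(0, 0, 1) = (6, -6, -4).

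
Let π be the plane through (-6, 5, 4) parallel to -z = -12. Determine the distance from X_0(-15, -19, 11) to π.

Parallel planes share the normal n = (0, 0, -1); since (-6, 5, 4) lies on the plane, its equation is -z = -4.
n = (0, 0, -1); n·P − (-4) = -7; |n| = 1; distance = 7/1 = 7.

7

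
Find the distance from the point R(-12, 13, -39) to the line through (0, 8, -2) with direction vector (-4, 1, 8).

Direction vector d = (-4, 1, 8).
AP = (-12, 5, -37), and AP × d = (77, 244, 8).
|AP × d|² = 65529 and |d|² = 81, so the distance is √(65529/81) = √809.

√809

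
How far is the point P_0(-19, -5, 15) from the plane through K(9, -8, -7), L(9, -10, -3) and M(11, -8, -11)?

28/3

KL = (0, -2, 4) and KM = (2, 0, -4), so a normal is n = KL × KM = (8, 8, 4).
Then n·(-19, -5, 15) - (-20) = -112.
|n| = √(64 + 64 + 16) = 12, so the distance is |-112|/12 = 28/3.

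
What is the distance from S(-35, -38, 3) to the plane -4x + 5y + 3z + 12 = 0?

29/(5√2)

d = |(-4)·(-35) + 5·(-38) + 3·3 − (-12)| / √(16 + 25 + 9) = |-29| / (5√2) = 29/(5√2).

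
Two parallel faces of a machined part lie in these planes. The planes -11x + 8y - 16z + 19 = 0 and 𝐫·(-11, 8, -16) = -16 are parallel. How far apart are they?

1/7

With common normal n = (-11, 8, -16) (|n| = 21), the distance is |(-19) − (-16)|/|n| = 3/21 = 1/7.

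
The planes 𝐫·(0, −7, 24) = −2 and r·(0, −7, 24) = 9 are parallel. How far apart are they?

Both planes have normal n = (0, −7, 24), |n| = 25. Any point on the first plane is at distance |9 − (-2)|/|n| = 11/25 from the second.

11/25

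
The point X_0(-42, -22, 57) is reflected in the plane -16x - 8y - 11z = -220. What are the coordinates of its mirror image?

(-10, -6, 79)

With n = (-16, -8, -11), the signed offset is (n·X_0 − (-220))/|n|² = 441/441 = 1.
X_0' = X_0 − 2t·n = (-42, -22, 57) − 2·(-16, -8, -11) = (-10, -6, 79).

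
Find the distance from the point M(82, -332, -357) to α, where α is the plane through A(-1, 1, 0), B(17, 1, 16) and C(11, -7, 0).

7

AB = (18, 0, 16) and AC = (12, -8, 0), so a normal is n = AB × AC = (128, 192, -144).
n = (128, 192, -144); n·P − 64 = -1904; |n| = 272; distance = 1904/272 = 7.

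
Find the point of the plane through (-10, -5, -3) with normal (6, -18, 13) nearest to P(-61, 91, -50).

n = (6, -18, 13), |n|² = 529, and n·P − (-9) = -2645.
t = -2645/529 = -5, so the foot is P − t·n = (-61, 91, -50) − (-5)·(6, -18, 13) = (-31, 1, 15).

(-31, 1, 15)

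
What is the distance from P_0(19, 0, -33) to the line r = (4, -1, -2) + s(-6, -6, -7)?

Direction vector d = (-6, -6, -7).
AP = (15, 1, -31), and AP × d = (-193, 291, -84).
|AP × d|² = 128986 and |d|² = 121, so the distance is √(128986/121) = √1066.

√1066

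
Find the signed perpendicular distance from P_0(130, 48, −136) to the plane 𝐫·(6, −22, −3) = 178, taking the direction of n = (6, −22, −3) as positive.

-2

n·P_0 − 178 = -46.
|n| = 23, so the signed distance is -46/23 = -2.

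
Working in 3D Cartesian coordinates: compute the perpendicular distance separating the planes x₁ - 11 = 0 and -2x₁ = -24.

Divide the second equation by -2 to match normals: x₁ = 12.
Both planes have normal n = (1, 0, 0), |n| = 1. Any point on the first plane is at distance |12 − 11|/|n| = 1/1 = 1 from the second.

1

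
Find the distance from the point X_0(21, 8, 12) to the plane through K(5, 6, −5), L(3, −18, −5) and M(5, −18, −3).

14/17

KL = (−2, −24, 0) and KM = (0, −24, 2), so a normal is n = KL × KM = (−48, 4, 48).
Then n·(21, 8, 12) − (−456) = 56.
|n| = √(2304 + 16 + 2304) = 68, so the distance is |56|/68 = 14/17.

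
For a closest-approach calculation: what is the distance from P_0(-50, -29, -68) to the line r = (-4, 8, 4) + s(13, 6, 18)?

Direction vector d = (13, 6, 18).
AP = (-46, -37, -72); AP·d = -2116, |AP|² = 8669, |d|² = 529.
distance² = |AP|² − (AP·d)²/|d|² = 8669 − 4477456/529 = 205, so the distance is √205.

√205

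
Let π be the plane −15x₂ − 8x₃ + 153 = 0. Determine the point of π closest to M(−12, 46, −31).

(-12, 31, -39)

The perpendicular from M has direction n = (0, −15, −8): r = (−12, 46, −31) + λ(0, −15, −8).
Substitute into the plane: n·(M + λn) = -153 gives -442 + 289λ = -153, so λ = 1.
Foot = (−12, 46, −31) + 1·(0, −15, −8) = (−12, 31, −39).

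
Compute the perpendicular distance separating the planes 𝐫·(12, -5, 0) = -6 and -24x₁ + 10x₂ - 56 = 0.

22/13

Divide the second equation by -2 to match normals: 12x₁ - 5x₂ = -28.
Both planes have normal n = (12, -5, 0), |n| = 13. Any point on the first plane is at distance |(-28) − (-6)|/|n| = 22/13 from the second.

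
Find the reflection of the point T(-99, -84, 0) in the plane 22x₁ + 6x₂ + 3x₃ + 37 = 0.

(121, -24, 30)

With n = (22, 6, 3), the signed offset is (n·T − (-37))/|n|² = -2645/529 = -5.
T' = T − 2t·n = (-99, -84, 0) − (-10)·(22, 6, 3) = (121, -24, 30).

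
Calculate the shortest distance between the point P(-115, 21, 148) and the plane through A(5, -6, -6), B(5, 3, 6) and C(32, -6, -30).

AB = (0, 9, 12) and AC = (27, 0, -24), so a normal is n = AB × AC = (-216, 324, -243).
Then n·(-115, 21, 148) - (-1566) = -2754.
|n| = √(46656 + 104976 + 59049) = 459, so the distance is |-2754|/459 = 6.

6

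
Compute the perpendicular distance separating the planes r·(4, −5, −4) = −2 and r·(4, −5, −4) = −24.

22√57/57

Both planes have normal n = (4, −5, −4), |n| = √57. Any point on the first plane is at distance |(-24) − (-2)|/|n| = 22/√57 = 22√57/57 from the second.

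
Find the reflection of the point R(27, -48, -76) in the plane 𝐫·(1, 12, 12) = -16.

(37, 72, 44)

n = (1, 12, 12), |n|² = 289, n·R − (-16) = -1445, so t = -1445/289 = -5.
Foot F = R − (-5)·n = (32, 12, -16); the reflection is 2F − R = (37, 72, 44).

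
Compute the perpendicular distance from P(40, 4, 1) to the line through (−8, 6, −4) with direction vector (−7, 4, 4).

√1037

Direction vector d = (−7, 4, 4).
AP = (48, −2, 5), and AP × d = (−28, −227, 178).
|AP × d|² = 83997 and |d|² = 81, so the distance is √(83997/81) = √1037.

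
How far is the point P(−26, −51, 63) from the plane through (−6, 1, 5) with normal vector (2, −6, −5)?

The plane has equation n·(r − (−6, 1, 5)) = 0, i.e. n·r = -43.
Then n·(−26, −51, 63) − (−43) = −18.
|n| = √(4 + 36 + 25) = √65, so the distance is |-18|/√65 = 18√65/65.

18/√65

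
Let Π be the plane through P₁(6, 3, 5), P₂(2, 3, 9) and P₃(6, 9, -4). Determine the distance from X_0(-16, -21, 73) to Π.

P₁P₂ = (-4, 0, 4) and P₁P₃ = (0, 6, -9), so a normal is n = P₁P₂ × P₁P₃ = (-24, -36, -24).
d = |(-24)·(-16) + (-36)·(-21) + (-24)·73 − (-372)| / √(576 + 1296 + 576) = |-240| / (12√17) = 20√17/17.

20√17/17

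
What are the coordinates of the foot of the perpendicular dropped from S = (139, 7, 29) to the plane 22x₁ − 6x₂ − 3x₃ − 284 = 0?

The perpendicular from S has direction n = (22, −6, −3): r = (139, 7, 29) + t(22, −6, −3).
Substitute into the plane: n·(S + tn) = 284 gives 2929 + 529t = 284, so t = -5.
Foot = (139, 7, 29) + (-5)·(22, −6, −3) = (29, 37, 44).

(29, 37, 44)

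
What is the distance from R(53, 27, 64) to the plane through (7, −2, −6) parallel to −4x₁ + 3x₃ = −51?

Parallel planes share the normal n = (−4, 0, 3); since (7, −2, −6) lies on the plane, its equation is −4x₁ + 3x₃ = -46.
Then n·(53, 27, 64) − (−46) = 26.
|n| = √(16 + 0 + 9) = 5, so the distance is |26|/5 = 26/5.

26/5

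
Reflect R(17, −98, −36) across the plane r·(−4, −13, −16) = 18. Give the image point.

With n = (−4, −13, −16), the signed offset is (n·R − 18)/|n|² = 1764/441 = 4.
R' = R − 2t·n = (17, −98, −36) − 8·(−4, −13, −16) = (49, 6, 92).

(49, 6, 92)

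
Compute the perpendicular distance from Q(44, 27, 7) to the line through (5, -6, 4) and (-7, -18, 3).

A direction vector is d = (-12, -12, -1).
AP = (39, 33, 3); AP·d = -867, |AP|² = 2619, |d|² = 289.
distance² = |AP|² − (AP·d)²/|d|² = 2619 − 751689/289 = 18, so the distance is 3√2.

3√2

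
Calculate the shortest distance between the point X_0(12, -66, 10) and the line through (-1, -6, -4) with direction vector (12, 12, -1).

53

Direction vector d = (12, 12, -1).
AP = (13, -60, 14); AP·d = -578, |AP|² = 3965, |d|² = 289.
distance² = |AP|² − (AP·d)²/|d|² = 3965 − 334084/289 = 2809, so the distance is 53.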